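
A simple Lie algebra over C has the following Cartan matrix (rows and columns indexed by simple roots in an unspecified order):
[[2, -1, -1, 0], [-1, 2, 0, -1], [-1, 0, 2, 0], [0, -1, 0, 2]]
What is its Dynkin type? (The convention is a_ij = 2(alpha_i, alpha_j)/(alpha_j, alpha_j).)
type A_4

The matrix has rank 4 with 2's on the diagonal. Reading the off-diagonal entries as Dynkin edges (a single edge where a_ij = a_ji = -1; a double or triple edge where a_ij * a_ji = 2 or 3), the diagram is a chain of 4 nodes with single edges (A_4). One simple-root ordering that puts it in standard form is (alpha_3, alpha_1, alpha_2, alpha_4). So the algebra is type A_4, i.e. sl(5).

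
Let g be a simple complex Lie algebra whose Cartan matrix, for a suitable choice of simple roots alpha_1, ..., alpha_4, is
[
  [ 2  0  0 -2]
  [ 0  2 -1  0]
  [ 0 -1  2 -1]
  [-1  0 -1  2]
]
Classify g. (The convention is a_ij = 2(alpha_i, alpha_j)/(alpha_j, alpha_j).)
The matrix has rank 4 with 2's on the diagonal. Reading the off-diagonal entries as Dynkin edges (a single edge where a_ij = a_ji = -1; a double or triple edge where a_ij * a_ji = 2 or 3), the diagram is a chain of 4 nodes with a double edge at one end; the terminal node there is the unique long simple root (C_4). One simple-root ordering that puts it in standard form is (alpha_2, alpha_3, alpha_4, alpha_1). So the algebra is type C_4, i.e. sp(8).

type C_4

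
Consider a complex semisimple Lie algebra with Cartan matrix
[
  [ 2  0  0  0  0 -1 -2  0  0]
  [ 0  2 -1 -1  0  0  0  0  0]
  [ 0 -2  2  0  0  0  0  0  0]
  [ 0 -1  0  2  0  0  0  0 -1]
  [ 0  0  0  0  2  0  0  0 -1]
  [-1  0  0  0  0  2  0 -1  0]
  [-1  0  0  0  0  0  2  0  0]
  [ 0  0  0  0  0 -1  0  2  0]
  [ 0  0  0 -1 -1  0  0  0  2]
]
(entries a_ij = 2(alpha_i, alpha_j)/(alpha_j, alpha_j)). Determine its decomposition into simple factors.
type B_4 ⊕ type C_5

The diagram associated to this matrix has two connected components: the simple roots {alpha_1, alpha_6, alpha_7, alpha_8} form a chain of 4 nodes with a double edge at one end; the terminal node there is the unique short simple root (B_4), and {alpha_2, alpha_3, alpha_4, alpha_5, alpha_9} form a chain of 5 nodes with a double edge at one end; the terminal node there is the unique long simple root (C_5). A semisimple Lie algebra decomposes uniquely as the direct sum of simple ideals, one per connected component of its Dynkin diagram, so g ≅ B_4 ⊕ C_5 (dimension 36 + 55 = 91).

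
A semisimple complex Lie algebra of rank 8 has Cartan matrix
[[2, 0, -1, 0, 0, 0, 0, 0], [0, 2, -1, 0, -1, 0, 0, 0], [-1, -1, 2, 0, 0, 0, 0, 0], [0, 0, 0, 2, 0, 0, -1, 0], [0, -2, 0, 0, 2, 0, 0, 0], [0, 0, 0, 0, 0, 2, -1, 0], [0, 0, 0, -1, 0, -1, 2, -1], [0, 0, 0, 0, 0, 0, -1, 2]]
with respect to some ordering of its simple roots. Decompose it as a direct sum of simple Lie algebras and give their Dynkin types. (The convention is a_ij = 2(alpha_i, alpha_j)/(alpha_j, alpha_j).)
The diagram associated to this matrix has two connected components: the simple roots {alpha_1, alpha_2, alpha_3, alpha_5} form a chain of 4 nodes with a double edge at one end; the terminal node there is the unique long simple root (C_4), and {alpha_4, alpha_6, alpha_7, alpha_8} form a chain of 2 nodes with a fork of two nodes at one end (D_4). A semisimple Lie algebra decomposes uniquely as the direct sum of simple ideals, one per connected component of its Dynkin diagram, so g ≅ C_4 ⊕ D_4 (dimension 36 + 28 = 64).

type C_4 ⊕ type D_4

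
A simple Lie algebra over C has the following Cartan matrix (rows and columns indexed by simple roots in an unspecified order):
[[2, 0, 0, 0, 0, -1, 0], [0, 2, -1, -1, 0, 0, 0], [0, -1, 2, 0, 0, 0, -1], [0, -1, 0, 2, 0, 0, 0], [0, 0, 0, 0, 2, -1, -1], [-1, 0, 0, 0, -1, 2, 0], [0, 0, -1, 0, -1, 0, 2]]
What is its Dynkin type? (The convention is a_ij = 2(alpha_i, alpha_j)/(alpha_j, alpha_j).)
The matrix has rank 7 with 2's on the diagonal. Reading the off-diagonal entries as Dynkin edges (a single edge where a_ij = a_ji = -1; a double or triple edge where a_ij * a_ji = 2 or 3), the diagram is a chain of 7 nodes with single edges (A_7). One simple-root ordering that puts it in standard form is (alpha_4, alpha_2, alpha_3, alpha_7, alpha_5, alpha_6, alpha_1). So the algebra is type A_7, i.e. sl(8).

A_7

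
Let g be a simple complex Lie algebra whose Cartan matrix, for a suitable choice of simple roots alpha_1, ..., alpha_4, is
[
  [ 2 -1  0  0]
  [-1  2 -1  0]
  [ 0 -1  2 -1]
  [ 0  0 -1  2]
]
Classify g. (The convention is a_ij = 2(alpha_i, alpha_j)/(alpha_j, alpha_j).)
type A_4

The matrix has rank 4 with 2's on the diagonal. Reading the off-diagonal entries as Dynkin edges (a single edge where a_ij = a_ji = -1; a double or triple edge where a_ij * a_ji = 2 or 3), the diagram is a chain of 4 nodes with single edges (A_4). One simple-root ordering that puts it in standard form is (alpha_4, alpha_3, alpha_2, alpha_1). So the algebra is type A_4, i.e. sl(5).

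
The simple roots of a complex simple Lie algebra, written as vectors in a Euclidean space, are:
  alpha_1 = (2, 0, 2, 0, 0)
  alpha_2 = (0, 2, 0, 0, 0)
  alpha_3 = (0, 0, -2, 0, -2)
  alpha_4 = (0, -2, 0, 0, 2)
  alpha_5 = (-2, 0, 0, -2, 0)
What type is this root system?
B5

Compute the Cartan integers a_ij = 2(alpha_i, alpha_j)/(alpha_j, alpha_j); the resulting 5x5 Cartan matrix is
[[2, 0, -1, 0, -1], [0, 2, 0, -1, 0], [-1, 0, 2, -1, 0], [0, -2, -1, 2, 0], [-1, 0, 0, 0, 2]].
The roots have two lengths (squared-length ratio 2:1); the short ones are alpha_{2}. The associated Dynkin diagram is a chain of 5 nodes with a double edge at one end; the terminal node there is the unique short simple root (B_5), so the type is B_5 (the algebra so(11)).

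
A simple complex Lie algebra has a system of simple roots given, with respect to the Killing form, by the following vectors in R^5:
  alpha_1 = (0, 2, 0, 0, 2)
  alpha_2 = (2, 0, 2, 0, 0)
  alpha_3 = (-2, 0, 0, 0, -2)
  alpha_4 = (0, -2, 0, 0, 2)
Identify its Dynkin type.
Compute the Cartan integers a_ij = 2(alpha_i, alpha_j)/(alpha_j, alpha_j); the resulting 4x4 Cartan matrix is
[[2, 0, -1, 0], [0, 2, -1, 0], [-1, -1, 2, -1], [0, 0, -1, 2]].
All simple roots have the same length, so the diagram is simply laced. The associated Dynkin diagram is a chain of 2 nodes with a fork of two nodes at one end (D_4), so the type is D_4 (the algebra so(8)).

D_4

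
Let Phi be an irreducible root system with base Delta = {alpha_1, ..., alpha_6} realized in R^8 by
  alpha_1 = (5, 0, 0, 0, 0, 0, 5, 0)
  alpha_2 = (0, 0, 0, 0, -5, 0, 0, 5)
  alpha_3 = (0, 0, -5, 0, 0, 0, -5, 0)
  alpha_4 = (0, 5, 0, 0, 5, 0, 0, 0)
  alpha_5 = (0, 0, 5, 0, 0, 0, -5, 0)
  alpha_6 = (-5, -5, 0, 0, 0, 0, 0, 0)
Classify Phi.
Compute the Cartan integers a_ij = 2(alpha_i, alpha_j)/(alpha_j, alpha_j); the resulting 6x6 Cartan matrix is
[[2, 0, -1, 0, -1, -1], [0, 2, 0, -1, 0, 0], [-1, 0, 2, 0, 0, 0], [0, -1, 0, 2, 0, -1], [-1, 0, 0, 0, 2, 0], [-1, 0, 0, -1, 0, 2]].
All simple roots have the same length, so the diagram is simply laced. The associated Dynkin diagram is a chain of 4 nodes with a fork of two nodes at one end (D_6), so the type is D_6 (the algebra so(12)).

D_6 (so(12))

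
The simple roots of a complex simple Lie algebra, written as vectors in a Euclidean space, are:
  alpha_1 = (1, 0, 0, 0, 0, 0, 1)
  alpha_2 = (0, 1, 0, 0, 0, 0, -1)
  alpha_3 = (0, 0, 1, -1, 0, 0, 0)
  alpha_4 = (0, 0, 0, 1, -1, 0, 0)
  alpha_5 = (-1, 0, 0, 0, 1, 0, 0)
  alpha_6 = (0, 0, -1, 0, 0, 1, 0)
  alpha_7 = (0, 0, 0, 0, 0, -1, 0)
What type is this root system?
type B_7

Compute the Cartan integers a_ij = 2(alpha_i, alpha_j)/(alpha_j, alpha_j); the resulting 7x7 Cartan matrix is
[[2, -1, 0, 0, -1, 0, 0], [-1, 2, 0, 0, 0, 0, 0], [0, 0, 2, -1, 0, -1, 0], [0, 0, -1, 2, -1, 0, 0], [-1, 0, 0, -1, 2, 0, 0], [0, 0, -1, 0, 0, 2, -2], [0, 0, 0, 0, 0, -1, 2]].
The roots have two lengths (squared-length ratio 2:1); the short ones are alpha_{7}. The associated Dynkin diagram is a chain of 7 nodes with a double edge at one end; the terminal node there is the unique short simple root (B_7), so the type is B_7 (the algebra so(15)).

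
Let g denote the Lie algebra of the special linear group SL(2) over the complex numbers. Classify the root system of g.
This is sl(2), which has dimension 2^2 - 1 = 3 and rank 2 - 1 = 1 (a Cartan subalgebra is the diagonal traceless matrices). In the classification of classical Lie algebras, the special linear algebra sl(n+1) has type A_n; here n = 1, so the Dynkin diagram is a chain of 1 nodes with single edges (A_1). Hence the type is A_1.

A_1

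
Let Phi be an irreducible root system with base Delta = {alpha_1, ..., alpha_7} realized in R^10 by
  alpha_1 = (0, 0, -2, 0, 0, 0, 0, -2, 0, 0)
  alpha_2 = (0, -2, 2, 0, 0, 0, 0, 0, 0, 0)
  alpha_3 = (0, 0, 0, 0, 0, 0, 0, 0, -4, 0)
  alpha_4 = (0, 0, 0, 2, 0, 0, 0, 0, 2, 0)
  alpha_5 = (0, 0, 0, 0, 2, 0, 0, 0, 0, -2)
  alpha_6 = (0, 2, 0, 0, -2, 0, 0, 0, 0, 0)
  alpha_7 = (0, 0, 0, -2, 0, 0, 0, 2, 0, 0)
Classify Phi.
Compute the Cartan integers a_ij = 2(alpha_i, alpha_j)/(alpha_j, alpha_j); the resulting 7x7 Cartan matrix is
[[2, -1, 0, 0, 0, 0, -1], [-1, 2, 0, 0, 0, -1, 0], [0, 0, 2, -2, 0, 0, 0], [0, 0, -1, 2, 0, 0, -1], [0, 0, 0, 0, 2, -1, 0], [0, -1, 0, 0, -1, 2, 0], [-1, 0, 0, -1, 0, 0, 2]].
The roots have two lengths (squared-length ratio 2:1); the short ones are alpha_{1,2,4,5,6,7}. The associated Dynkin diagram is a chain of 7 nodes with a double edge at one end; the terminal node there is the unique long simple root (C_7), so the type is C_7 (the algebra sp(14)).

C_7 (sp(14))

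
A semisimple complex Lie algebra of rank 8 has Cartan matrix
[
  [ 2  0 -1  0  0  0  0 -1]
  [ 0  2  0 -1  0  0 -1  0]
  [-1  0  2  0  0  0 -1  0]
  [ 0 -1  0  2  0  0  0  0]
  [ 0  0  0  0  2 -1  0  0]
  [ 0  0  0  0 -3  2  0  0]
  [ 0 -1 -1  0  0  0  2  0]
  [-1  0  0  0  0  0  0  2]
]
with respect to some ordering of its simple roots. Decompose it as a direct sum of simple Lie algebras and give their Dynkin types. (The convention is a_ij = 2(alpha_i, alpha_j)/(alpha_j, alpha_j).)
The diagram associated to this matrix has two connected components: the simple roots {alpha_1, alpha_2, alpha_3, alpha_4, alpha_7, alpha_8} form a chain of 6 nodes with single edges (A_6), and {alpha_5, alpha_6} form two nodes joined by a triple edge (G_2). A semisimple Lie algebra decomposes uniquely as the direct sum of simple ideals, one per connected component of its Dynkin diagram, so g ≅ A_6 ⊕ G_2 (dimension 48 + 14 = 62).

A6 ⊕ G2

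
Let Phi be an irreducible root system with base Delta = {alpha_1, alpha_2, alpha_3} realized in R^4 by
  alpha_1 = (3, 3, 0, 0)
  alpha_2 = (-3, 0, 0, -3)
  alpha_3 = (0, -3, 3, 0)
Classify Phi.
Compute the Cartan integers a_ij = 2(alpha_i, alpha_j)/(alpha_j, alpha_j); the resulting 3x3 Cartan matrix is
[[2, -1, -1], [-1, 2, 0], [-1, 0, 2]].
All simple roots have the same length, so the diagram is simply laced. The associated Dynkin diagram is a chain of 3 nodes with single edges (A_3), so the type is A_3 (the algebra sl(4)).

A_3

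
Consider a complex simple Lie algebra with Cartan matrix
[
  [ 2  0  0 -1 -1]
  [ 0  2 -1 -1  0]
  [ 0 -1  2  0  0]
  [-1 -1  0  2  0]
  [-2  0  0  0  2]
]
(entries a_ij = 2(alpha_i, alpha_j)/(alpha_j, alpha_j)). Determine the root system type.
The matrix has rank 5 with 2's on the diagonal. Reading the off-diagonal entries as Dynkin edges (a single edge where a_ij = a_ji = -1; a double or triple edge where a_ij * a_ji = 2 or 3), the diagram is a chain of 5 nodes with a double edge at one end; the terminal node there is the unique long simple root (C_5). One simple-root ordering that puts it in standard form is (alpha_3, alpha_2, alpha_4, alpha_1, alpha_5). So the algebra is type C_5, i.e. sp(10).

type C_5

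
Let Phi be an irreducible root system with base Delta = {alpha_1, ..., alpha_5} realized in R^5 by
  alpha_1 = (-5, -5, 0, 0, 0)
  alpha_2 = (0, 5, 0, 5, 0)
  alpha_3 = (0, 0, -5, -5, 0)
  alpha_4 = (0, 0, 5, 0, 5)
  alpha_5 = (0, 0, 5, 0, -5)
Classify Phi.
Compute the Cartan integers a_ij = 2(alpha_i, alpha_j)/(alpha_j, alpha_j); the resulting 5x5 Cartan matrix is
[[2, -1, 0, 0, 0], [-1, 2, -1, 0, 0], [0, -1, 2, -1, -1], [0, 0, -1, 2, 0], [0, 0, -1, 0, 2]].
All simple roots have the same length, so the diagram is simply laced. The associated Dynkin diagram is a chain of 3 nodes with a fork of two nodes at one end (D_5), so the type is D_5 (the algebra so(10)).

D5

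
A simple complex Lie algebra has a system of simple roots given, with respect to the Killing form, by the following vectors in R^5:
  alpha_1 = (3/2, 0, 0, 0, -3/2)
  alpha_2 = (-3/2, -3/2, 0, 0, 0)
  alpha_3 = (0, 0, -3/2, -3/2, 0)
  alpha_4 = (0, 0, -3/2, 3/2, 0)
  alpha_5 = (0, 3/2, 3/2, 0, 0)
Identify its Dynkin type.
D5

Compute the Cartan integers a_ij = 2(alpha_i, alpha_j)/(alpha_j, alpha_j); the resulting 5x5 Cartan matrix is
[[2, -1, 0, 0, 0], [-1, 2, 0, 0, -1], [0, 0, 2, 0, -1], [0, 0, 0, 2, -1], [0, -1, -1, -1, 2]].
All simple roots have the same length, so the diagram is simply laced. The associated Dynkin diagram is a chain of 3 nodes with a fork of two nodes at one end (D_5), so the type is D_5 (the algebra so(10)).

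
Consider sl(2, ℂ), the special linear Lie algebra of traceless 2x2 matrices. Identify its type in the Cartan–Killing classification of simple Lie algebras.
This is sl(2), which has dimension 2^2 - 1 = 3 and rank 2 - 1 = 1 (a Cartan subalgebra is the diagonal traceless matrices). In the classification of classical Lie algebras, the special linear algebra sl(n+1) has type A_n; here n = 1, so the Dynkin diagram is a chain of 1 nodes with single edges (A_1). Hence the type is A_1.

A_1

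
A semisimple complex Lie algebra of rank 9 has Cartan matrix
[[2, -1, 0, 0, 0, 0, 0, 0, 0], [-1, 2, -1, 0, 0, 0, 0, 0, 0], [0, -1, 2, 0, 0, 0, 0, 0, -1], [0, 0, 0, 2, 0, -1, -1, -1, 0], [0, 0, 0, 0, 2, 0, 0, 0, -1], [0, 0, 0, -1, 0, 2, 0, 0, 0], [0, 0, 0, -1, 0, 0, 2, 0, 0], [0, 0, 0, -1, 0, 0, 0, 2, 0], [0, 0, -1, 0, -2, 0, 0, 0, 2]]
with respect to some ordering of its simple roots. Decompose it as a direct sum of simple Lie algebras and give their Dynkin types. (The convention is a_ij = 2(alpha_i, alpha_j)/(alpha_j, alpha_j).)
B5 + D4

The diagram associated to this matrix has two connected components: the simple roots {alpha_1, alpha_2, alpha_3, alpha_5, alpha_9} form a chain of 5 nodes with a double edge at one end; the terminal node there is the unique short simple root (B_5), and {alpha_4, alpha_6, alpha_7, alpha_8} form a chain of 2 nodes with a fork of two nodes at one end (D_4). A semisimple Lie algebra decomposes uniquely as the direct sum of simple ideals, one per connected component of its Dynkin diagram, so g ≅ B_5 ⊕ D_4 (dimension 55 + 28 = 83).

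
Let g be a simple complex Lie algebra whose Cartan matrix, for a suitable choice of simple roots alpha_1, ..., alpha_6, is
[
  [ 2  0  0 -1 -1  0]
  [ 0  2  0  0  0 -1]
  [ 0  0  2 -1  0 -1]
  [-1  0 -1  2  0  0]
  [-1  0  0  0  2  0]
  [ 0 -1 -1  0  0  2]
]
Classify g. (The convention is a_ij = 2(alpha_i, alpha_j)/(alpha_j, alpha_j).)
A_6 (sl(7))

The matrix has rank 6 with 2's on the diagonal. Reading the off-diagonal entries as Dynkin edges (a single edge where a_ij = a_ji = -1; a double or triple edge where a_ij * a_ji = 2 or 3), the diagram is a chain of 6 nodes with single edges (A_6). One simple-root ordering that puts it in standard form is (alpha_2, alpha_6, alpha_3, alpha_4, alpha_1, alpha_5). So the algebra is type A_6, i.e. sl(7).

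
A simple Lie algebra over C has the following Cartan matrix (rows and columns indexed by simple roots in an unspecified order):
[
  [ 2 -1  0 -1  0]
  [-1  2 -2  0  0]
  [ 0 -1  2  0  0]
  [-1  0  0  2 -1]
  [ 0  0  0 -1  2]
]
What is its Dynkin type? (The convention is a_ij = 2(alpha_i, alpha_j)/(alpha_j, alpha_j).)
type B_5

The matrix has rank 5 with 2's on the diagonal. Reading the off-diagonal entries as Dynkin edges (a single edge where a_ij = a_ji = -1; a double or triple edge where a_ij * a_ji = 2 or 3), the diagram is a chain of 5 nodes with a double edge at one end; the terminal node there is the unique short simple root (B_5). One simple-root ordering that puts it in standard form is (alpha_5, alpha_4, alpha_1, alpha_2, alpha_3). So the algebra is type B_5, i.e. so(11).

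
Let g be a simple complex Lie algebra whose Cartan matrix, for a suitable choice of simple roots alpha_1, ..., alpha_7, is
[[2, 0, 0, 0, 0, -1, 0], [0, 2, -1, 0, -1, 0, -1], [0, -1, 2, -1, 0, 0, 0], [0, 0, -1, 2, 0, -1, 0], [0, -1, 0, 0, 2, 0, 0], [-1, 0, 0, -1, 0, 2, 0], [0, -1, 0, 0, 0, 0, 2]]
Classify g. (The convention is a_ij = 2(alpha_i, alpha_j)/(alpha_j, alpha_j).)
The matrix has rank 7 with 2's on the diagonal. Reading the off-diagonal entries as Dynkin edges (a single edge where a_ij = a_ji = -1; a double or triple edge where a_ij * a_ji = 2 or 3), the diagram is a chain of 5 nodes with a fork of two nodes at one end (D_7). One simple-root ordering that puts it in standard form is (alpha_1, alpha_6, alpha_4, alpha_3, alpha_2, alpha_7, alpha_5). So the algebra is type D_7, i.e. so(14).

D7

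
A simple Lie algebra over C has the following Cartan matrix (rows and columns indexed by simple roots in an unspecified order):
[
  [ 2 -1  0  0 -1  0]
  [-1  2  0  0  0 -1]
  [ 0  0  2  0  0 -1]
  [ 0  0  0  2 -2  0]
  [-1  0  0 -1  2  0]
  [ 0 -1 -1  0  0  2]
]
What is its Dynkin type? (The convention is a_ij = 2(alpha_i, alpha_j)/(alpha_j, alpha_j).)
C6

The matrix has rank 6 with 2's on the diagonal. Reading the off-diagonal entries as Dynkin edges (a single edge where a_ij = a_ji = -1; a double or triple edge where a_ij * a_ji = 2 or 3), the diagram is a chain of 6 nodes with a double edge at one end; the terminal node there is the unique long simple root (C_6). One simple-root ordering that puts it in standard form is (alpha_3, alpha_6, alpha_2, alpha_1, alpha_5, alpha_4). So the algebra is type C_6, i.e. sp(12).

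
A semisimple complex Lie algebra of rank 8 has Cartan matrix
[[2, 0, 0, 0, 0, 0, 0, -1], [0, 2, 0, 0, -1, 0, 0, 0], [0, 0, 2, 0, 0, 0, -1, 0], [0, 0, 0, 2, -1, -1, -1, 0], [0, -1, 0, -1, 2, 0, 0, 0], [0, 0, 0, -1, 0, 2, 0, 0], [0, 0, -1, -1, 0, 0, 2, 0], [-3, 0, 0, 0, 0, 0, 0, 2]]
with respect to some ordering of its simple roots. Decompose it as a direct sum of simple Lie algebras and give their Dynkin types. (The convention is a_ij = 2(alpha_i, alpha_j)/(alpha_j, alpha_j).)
The diagram associated to this matrix has two connected components: the simple roots {alpha_2, alpha_3, alpha_4, alpha_5, alpha_6, alpha_7} form a chain of 5 nodes with one extra node attached to the third node from one end (E_6), and {alpha_1, alpha_8} form two nodes joined by a triple edge (G_2). A semisimple Lie algebra decomposes uniquely as the direct sum of simple ideals, one per connected component of its Dynkin diagram, so g ≅ E_6 ⊕ G_2 (dimension 78 + 14 = 92).

E_6 + G_2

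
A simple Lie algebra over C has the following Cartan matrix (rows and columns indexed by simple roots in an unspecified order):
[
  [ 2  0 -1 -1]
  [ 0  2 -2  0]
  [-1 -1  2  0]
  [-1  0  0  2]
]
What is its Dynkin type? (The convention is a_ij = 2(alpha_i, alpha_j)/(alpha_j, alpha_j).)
C4

The matrix has rank 4 with 2's on the diagonal. Reading the off-diagonal entries as Dynkin edges (a single edge where a_ij = a_ji = -1; a double or triple edge where a_ij * a_ji = 2 or 3), the diagram is a chain of 4 nodes with a double edge at one end; the terminal node there is the unique long simple root (C_4). One simple-root ordering that puts it in standard form is (alpha_4, alpha_1, alpha_3, alpha_2). So the algebra is type C_4, i.e. sp(8).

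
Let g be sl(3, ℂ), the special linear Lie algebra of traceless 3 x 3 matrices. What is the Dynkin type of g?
This is sl(3), which has dimension 3^2 - 1 = 8 and rank 3 - 1 = 2 (a Cartan subalgebra is the diagonal traceless matrices). In the classification of classical Lie algebras, the special linear algebra sl(n+1) has type A_n; here n = 2, so the Dynkin diagram is a chain of 2 nodes with single edges (A_2). Hence the type is A_2.

A_2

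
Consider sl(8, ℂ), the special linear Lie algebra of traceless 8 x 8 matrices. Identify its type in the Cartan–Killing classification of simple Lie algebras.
This is sl(8), which has dimension 8^2 - 1 = 63 and rank 8 - 1 = 7 (a Cartan subalgebra is the diagonal traceless matrices). In the classification of classical Lie algebras, the special linear algebra sl(n+1) has type A_n; here n = 7, so the Dynkin diagram is a chain of 7 nodes with single edges (A_7). Hence the type is A_7.

type A_7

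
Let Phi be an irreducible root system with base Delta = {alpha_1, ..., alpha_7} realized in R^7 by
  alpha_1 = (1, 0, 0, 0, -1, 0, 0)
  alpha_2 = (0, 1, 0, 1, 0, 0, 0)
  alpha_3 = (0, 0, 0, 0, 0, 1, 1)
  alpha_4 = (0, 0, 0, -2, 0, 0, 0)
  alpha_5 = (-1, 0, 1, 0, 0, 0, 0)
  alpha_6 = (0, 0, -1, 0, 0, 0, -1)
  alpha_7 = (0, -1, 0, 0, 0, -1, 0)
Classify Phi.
C_7 (sp(14))

Compute the Cartan integers a_ij = 2(alpha_i, alpha_j)/(alpha_j, alpha_j); the resulting 7x7 Cartan matrix is
[[2, 0, 0, 0, -1, 0, 0], [0, 2, 0, -1, 0, 0, -1], [0, 0, 2, 0, 0, -1, -1], [0, -2, 0, 2, 0, 0, 0], [-1, 0, 0, 0, 2, -1, 0], [0, 0, -1, 0, -1, 2, 0], [0, -1, -1, 0, 0, 0, 2]].
The roots have two lengths (squared-length ratio 2:1); the short ones are alpha_{1,2,3,5,6,7}. The associated Dynkin diagram is a chain of 7 nodes with a double edge at one end; the terminal node there is the unique long simple root (C_7), so the type is C_7 (the algebra sp(14)).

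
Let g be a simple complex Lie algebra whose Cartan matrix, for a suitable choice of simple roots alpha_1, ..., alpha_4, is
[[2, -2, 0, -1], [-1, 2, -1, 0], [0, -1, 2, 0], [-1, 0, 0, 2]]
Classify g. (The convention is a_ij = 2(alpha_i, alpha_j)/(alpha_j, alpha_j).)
type F_4

The matrix has rank 4 with 2's on the diagonal. Reading the off-diagonal entries as Dynkin edges (a single edge where a_ij = a_ji = -1; a double or triple edge where a_ij * a_ji = 2 or 3), the diagram is a chain of 4 nodes with a double edge between the middle two (F_4). One simple-root ordering that puts it in standard form is (alpha_4, alpha_1, alpha_2, alpha_3). So the algebra is type F_4.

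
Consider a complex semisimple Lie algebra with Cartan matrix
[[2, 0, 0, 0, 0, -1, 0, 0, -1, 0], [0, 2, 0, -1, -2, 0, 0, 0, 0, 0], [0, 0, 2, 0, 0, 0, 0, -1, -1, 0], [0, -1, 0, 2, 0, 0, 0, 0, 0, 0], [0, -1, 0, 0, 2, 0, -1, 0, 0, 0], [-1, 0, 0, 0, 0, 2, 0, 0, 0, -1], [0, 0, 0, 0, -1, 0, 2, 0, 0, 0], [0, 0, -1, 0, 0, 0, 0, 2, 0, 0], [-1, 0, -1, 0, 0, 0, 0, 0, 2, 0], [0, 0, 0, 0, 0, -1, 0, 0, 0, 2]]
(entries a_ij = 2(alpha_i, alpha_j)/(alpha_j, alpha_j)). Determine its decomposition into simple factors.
A6 ⊕ F4

The diagram associated to this matrix has two connected components: the simple roots {alpha_1, alpha_3, alpha_6, alpha_8, alpha_9, alpha_10} form a chain of 6 nodes with single edges (A_6), and {alpha_2, alpha_4, alpha_5, alpha_7} form a chain of 4 nodes with a double edge between the middle two (F_4). A semisimple Lie algebra decomposes uniquely as the direct sum of simple ideals, one per connected component of its Dynkin diagram, so g ≅ A_6 ⊕ F_4 (dimension 48 + 52 = 100).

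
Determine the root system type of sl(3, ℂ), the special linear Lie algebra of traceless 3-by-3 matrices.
A2

This is sl(3), which has dimension 3^2 - 1 = 8 and rank 3 - 1 = 2 (a Cartan subalgebra is the diagonal traceless matrices). In the classification of classical Lie algebras, the special linear algebra sl(n+1) has type A_n; here n = 2, so the Dynkin diagram is a chain of 2 nodes with single edges (A_2). Hence the type is A_2.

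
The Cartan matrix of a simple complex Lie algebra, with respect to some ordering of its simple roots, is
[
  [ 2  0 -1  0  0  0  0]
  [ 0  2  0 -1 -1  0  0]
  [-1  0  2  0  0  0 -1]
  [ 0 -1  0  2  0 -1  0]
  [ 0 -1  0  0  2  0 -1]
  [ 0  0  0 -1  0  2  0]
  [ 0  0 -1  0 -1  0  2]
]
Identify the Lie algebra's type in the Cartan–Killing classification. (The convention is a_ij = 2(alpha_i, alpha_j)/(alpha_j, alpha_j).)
A_7

The matrix has rank 7 with 2's on the diagonal. Reading the off-diagonal entries as Dynkin edges (a single edge where a_ij = a_ji = -1; a double or triple edge where a_ij * a_ji = 2 or 3), the diagram is a chain of 7 nodes with single edges (A_7). One simple-root ordering that puts it in standard form is (alpha_6, alpha_4, alpha_2, alpha_5, alpha_7, alpha_3, alpha_1). So the algebra is type A_7, i.e. sl(8).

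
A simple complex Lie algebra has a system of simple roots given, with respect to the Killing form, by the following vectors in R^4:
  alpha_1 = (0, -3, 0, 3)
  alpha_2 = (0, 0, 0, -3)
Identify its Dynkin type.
B2

Compute the Cartan integers a_ij = 2(alpha_i, alpha_j)/(alpha_j, alpha_j); the resulting 2x2 Cartan matrix is
[[2, -2], [-1, 2]].
The roots have two lengths (squared-length ratio 2:1); the short ones are alpha_{2}. The associated Dynkin diagram is a chain of 2 nodes with a double edge at one end; the terminal node there is the unique short simple root (B_2), so the type is B_2 (the algebra so(5)).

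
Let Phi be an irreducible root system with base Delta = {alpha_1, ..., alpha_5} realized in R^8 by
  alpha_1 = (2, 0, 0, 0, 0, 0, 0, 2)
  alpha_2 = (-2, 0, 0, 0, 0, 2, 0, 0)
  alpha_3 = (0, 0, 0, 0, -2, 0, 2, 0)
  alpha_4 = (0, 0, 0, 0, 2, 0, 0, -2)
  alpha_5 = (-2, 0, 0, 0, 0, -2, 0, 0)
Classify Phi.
Compute the Cartan integers a_ij = 2(alpha_i, alpha_j)/(alpha_j, alpha_j); the resulting 5x5 Cartan matrix is
[[2, -1, 0, -1, -1], [-1, 2, 0, 0, 0], [0, 0, 2, -1, 0], [-1, 0, -1, 2, 0], [-1, 0, 0, 0, 2]].
All simple roots have the same length, so the diagram is simply laced. The associated Dynkin diagram is a chain of 3 nodes with a fork of two nodes at one end (D_5), so the type is D_5 (the algebra so(10)).

D_5 (so(10))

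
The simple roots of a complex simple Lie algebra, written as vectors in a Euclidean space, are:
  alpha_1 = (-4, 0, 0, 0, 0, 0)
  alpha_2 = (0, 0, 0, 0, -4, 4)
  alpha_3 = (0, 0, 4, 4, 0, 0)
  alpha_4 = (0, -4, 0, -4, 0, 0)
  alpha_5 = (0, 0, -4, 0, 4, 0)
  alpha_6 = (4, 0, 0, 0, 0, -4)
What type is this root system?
Compute the Cartan integers a_ij = 2(alpha_i, alpha_j)/(alpha_j, alpha_j); the resulting 6x6 Cartan matrix is
[[2, 0, 0, 0, 0, -1], [0, 2, 0, 0, -1, -1], [0, 0, 2, -1, -1, 0], [0, 0, -1, 2, 0, 0], [0, -1, -1, 0, 2, 0], [-2, -1, 0, 0, 0, 2]].
The roots have two lengths (squared-length ratio 2:1); the short ones are alpha_{1}. The associated Dynkin diagram is a chain of 6 nodes with a double edge at one end; the terminal node there is the unique short simple root (B_6), so the type is B_6 (the algebra so(13)).

B_6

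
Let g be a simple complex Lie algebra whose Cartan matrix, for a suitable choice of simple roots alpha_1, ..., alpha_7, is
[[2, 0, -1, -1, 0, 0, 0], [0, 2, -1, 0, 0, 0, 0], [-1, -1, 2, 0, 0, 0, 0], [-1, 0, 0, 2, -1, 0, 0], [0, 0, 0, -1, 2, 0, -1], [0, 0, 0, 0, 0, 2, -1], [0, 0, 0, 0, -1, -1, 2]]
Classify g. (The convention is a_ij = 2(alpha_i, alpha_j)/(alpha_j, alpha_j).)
The matrix has rank 7 with 2's on the diagonal. Reading the off-diagonal entries as Dynkin edges (a single edge where a_ij = a_ji = -1; a double or triple edge where a_ij * a_ji = 2 or 3), the diagram is a chain of 7 nodes with single edges (A_7). One simple-root ordering that puts it in standard form is (alpha_2, alpha_3, alpha_1, alpha_4, alpha_5, alpha_7, alpha_6). So the algebra is type A_7, i.e. sl(8).

A_7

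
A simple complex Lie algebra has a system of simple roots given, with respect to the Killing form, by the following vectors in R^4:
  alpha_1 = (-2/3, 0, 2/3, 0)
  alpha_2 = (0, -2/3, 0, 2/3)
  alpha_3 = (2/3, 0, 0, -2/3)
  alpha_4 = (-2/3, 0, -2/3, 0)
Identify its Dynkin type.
Compute the Cartan integers a_ij = 2(alpha_i, alpha_j)/(alpha_j, alpha_j); the resulting 4x4 Cartan matrix is
[[2, 0, -1, 0], [0, 2, -1, 0], [-1, -1, 2, -1], [0, 0, -1, 2]].
All simple roots have the same length, so the diagram is simply laced. The associated Dynkin diagram is a chain of 2 nodes with a fork of two nodes at one end (D_4), so the type is D_4 (the algebra so(8)).

D4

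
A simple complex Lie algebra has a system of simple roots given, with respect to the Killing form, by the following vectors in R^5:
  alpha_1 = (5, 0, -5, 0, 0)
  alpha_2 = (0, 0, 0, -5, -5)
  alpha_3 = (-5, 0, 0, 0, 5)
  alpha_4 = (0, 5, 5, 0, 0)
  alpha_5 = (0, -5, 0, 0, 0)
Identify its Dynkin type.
Compute the Cartan integers a_ij = 2(alpha_i, alpha_j)/(alpha_j, alpha_j); the resulting 5x5 Cartan matrix is
[[2, 0, -1, -1, 0], [0, 2, -1, 0, 0], [-1, -1, 2, 0, 0], [-1, 0, 0, 2, -2], [0, 0, 0, -1, 2]].
The roots have two lengths (squared-length ratio 2:1); the short ones are alpha_{5}. The associated Dynkin diagram is a chain of 5 nodes with a double edge at one end; the terminal node there is the unique short simple root (B_5), so the type is B_5 (the algebra so(11)).

type B_5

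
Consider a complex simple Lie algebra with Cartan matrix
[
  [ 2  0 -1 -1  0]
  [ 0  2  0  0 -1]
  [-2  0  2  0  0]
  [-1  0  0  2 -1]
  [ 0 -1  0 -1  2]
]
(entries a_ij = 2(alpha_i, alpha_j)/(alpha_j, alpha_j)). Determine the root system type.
C5

The matrix has rank 5 with 2's on the diagonal. Reading the off-diagonal entries as Dynkin edges (a single edge where a_ij = a_ji = -1; a double or triple edge where a_ij * a_ji = 2 or 3), the diagram is a chain of 5 nodes with a double edge at one end; the terminal node there is the unique long simple root (C_5). One simple-root ordering that puts it in standard form is (alpha_2, alpha_5, alpha_4, alpha_1, alpha_3). So the algebra is type C_5, i.e. sp(10).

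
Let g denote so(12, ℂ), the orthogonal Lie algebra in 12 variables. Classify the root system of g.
D_6

This is so(12) with 12 even, which has dimension 12(12-1)/2 = 66 and rank 12/2 = 6. In the classification of classical Lie algebras, the orthogonal algebra so(2n) in an even number of variables has type D_n; here n = 6, so the Dynkin diagram is a chain of 4 nodes with a fork of two nodes at one end (D_6). Hence the type is D_6.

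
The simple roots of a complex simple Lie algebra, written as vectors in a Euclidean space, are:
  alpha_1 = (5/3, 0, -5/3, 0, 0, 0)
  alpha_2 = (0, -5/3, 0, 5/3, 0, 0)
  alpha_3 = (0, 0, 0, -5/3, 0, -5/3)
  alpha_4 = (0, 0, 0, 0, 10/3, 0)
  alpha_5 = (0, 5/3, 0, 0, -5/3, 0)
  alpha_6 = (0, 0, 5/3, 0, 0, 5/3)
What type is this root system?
Compute the Cartan integers a_ij = 2(alpha_i, alpha_j)/(alpha_j, alpha_j); the resulting 6x6 Cartan matrix is
[[2, 0, 0, 0, 0, -1], [0, 2, -1, 0, -1, 0], [0, -1, 2, 0, 0, -1], [0, 0, 0, 2, -2, 0], [0, -1, 0, -1, 2, 0], [-1, 0, -1, 0, 0, 2]].
The roots have two lengths (squared-length ratio 2:1); the short ones are alpha_{1,2,3,5,6}. The associated Dynkin diagram is a chain of 6 nodes with a double edge at one end; the terminal node there is the unique long simple root (C_6), so the type is C_6 (the algebra sp(12)).

C_6 (sp(12))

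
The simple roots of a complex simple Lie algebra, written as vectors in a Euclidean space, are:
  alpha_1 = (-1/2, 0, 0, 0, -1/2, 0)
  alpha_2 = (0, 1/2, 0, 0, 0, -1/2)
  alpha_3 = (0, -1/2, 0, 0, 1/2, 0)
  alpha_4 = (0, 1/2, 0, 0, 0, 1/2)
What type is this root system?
D_4 (so(8))

Compute the Cartan integers a_ij = 2(alpha_i, alpha_j)/(alpha_j, alpha_j); the resulting 4x4 Cartan matrix is
[[2, 0, -1, 0], [0, 2, -1, 0], [-1, -1, 2, -1], [0, 0, -1, 2]].
All simple roots have the same length, so the diagram is simply laced. The associated Dynkin diagram is a chain of 2 nodes with a fork of two nodes at one end (D_4), so the type is D_4 (the algebra so(8)).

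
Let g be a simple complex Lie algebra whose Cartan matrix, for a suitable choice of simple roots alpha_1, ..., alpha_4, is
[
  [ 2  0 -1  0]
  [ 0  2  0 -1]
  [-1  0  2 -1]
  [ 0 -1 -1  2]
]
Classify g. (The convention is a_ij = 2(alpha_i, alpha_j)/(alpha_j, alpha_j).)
A_4

The matrix has rank 4 with 2's on the diagonal. Reading the off-diagonal entries as Dynkin edges (a single edge where a_ij = a_ji = -1; a double or triple edge where a_ij * a_ji = 2 or 3), the diagram is a chain of 4 nodes with single edges (A_4). One simple-root ordering that puts it in standard form is (alpha_1, alpha_3, alpha_4, alpha_2). So the algebra is type A_4, i.e. sl(5).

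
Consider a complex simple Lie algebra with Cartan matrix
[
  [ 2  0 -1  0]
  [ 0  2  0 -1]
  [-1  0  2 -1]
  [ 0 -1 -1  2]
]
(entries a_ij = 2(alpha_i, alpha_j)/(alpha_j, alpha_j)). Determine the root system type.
A_4 (sl(5))

The matrix has rank 4 with 2's on the diagonal. Reading the off-diagonal entries as Dynkin edges (a single edge where a_ij = a_ji = -1; a double or triple edge where a_ij * a_ji = 2 or 3), the diagram is a chain of 4 nodes with single edges (A_4). One simple-root ordering that puts it in standard form is (alpha_1, alpha_3, alpha_4, alpha_2). So the algebra is type A_4, i.e. sl(5).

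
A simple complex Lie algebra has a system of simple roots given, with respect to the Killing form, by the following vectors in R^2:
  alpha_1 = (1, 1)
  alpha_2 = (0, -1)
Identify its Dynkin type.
Compute the Cartan integers a_ij = 2(alpha_i, alpha_j)/(alpha_j, alpha_j); the resulting 2x2 Cartan matrix is
[[2, -2], [-1, 2]].
The roots have two lengths (squared-length ratio 2:1); the short ones are alpha_{2}. The associated Dynkin diagram is a chain of 2 nodes with a double edge at one end; the terminal node there is the unique short simple root (B_2), so the type is B_2 (the algebra so(5)).

B2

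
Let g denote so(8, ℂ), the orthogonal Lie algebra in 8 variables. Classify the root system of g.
D_4

This is so(8) with 8 even, which has dimension 8(8-1)/2 = 28 and rank 8/2 = 4. In the classification of classical Lie algebras, the orthogonal algebra so(2n) in an even number of variables has type D_n; here n = 4, so the Dynkin diagram is a chain of 2 nodes with a fork of two nodes at one end (D_4). Hence the type is D_4.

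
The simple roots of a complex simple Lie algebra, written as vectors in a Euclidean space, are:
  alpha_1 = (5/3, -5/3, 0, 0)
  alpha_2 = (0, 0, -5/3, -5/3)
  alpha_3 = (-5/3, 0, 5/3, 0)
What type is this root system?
type A_3

Compute the Cartan integers a_ij = 2(alpha_i, alpha_j)/(alpha_j, alpha_j); the resulting 3x3 Cartan matrix is
[[2, 0, -1], [0, 2, -1], [-1, -1, 2]].
All simple roots have the same length, so the diagram is simply laced. The associated Dynkin diagram is a chain of 3 nodes with single edges (A_3), so the type is A_3 (the algebra sl(4)).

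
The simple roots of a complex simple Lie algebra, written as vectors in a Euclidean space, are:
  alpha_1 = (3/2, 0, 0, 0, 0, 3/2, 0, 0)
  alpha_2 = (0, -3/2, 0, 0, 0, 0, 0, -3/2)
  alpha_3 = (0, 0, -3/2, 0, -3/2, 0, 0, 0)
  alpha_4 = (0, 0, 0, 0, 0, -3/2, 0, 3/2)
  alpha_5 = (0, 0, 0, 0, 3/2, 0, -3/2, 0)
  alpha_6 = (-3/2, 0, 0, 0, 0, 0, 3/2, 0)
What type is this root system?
Compute the Cartan integers a_ij = 2(alpha_i, alpha_j)/(alpha_j, alpha_j); the resulting 6x6 Cartan matrix is
[[2, 0, 0, -1, 0, -1], [0, 2, 0, -1, 0, 0], [0, 0, 2, 0, -1, 0], [-1, -1, 0, 2, 0, 0], [0, 0, -1, 0, 2, -1], [-1, 0, 0, 0, -1, 2]].
All simple roots have the same length, so the diagram is simply laced. The associated Dynkin diagram is a chain of 6 nodes with single edges (A_6), so the type is A_6 (the algebra sl(7)).

A6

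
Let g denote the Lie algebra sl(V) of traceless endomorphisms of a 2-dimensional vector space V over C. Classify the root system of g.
This is sl(2), which has dimension 2^2 - 1 = 3 and rank 2 - 1 = 1 (a Cartan subalgebra is the diagonal traceless matrices). In the classification of classical Lie algebras, the special linear algebra sl(n+1) has type A_n; here n = 1, so the Dynkin diagram is a chain of 1 nodes with single edges (A_1). Hence the type is A_1.

A_1 (sl(2))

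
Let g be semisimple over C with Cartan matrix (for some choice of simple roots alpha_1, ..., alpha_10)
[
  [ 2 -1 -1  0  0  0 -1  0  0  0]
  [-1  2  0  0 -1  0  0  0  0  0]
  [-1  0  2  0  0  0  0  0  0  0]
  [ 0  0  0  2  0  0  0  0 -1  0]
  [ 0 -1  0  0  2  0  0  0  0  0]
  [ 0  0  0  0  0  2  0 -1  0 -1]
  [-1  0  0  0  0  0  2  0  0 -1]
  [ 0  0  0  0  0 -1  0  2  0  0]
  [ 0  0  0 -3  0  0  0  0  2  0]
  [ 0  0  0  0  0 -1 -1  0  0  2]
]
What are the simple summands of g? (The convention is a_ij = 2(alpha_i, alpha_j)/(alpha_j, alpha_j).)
The diagram associated to this matrix has two connected components: the simple roots {alpha_1, alpha_2, alpha_3, alpha_5, alpha_6, alpha_7, alpha_8, alpha_10} form a chain of 7 nodes with one extra node attached to the third node from one end (E_8), and {alpha_4, alpha_9} form two nodes joined by a triple edge (G_2). A semisimple Lie algebra decomposes uniquely as the direct sum of simple ideals, one per connected component of its Dynkin diagram, so g ≅ E_8 ⊕ G_2 (dimension 248 + 14 = 262).

E_8 + G_2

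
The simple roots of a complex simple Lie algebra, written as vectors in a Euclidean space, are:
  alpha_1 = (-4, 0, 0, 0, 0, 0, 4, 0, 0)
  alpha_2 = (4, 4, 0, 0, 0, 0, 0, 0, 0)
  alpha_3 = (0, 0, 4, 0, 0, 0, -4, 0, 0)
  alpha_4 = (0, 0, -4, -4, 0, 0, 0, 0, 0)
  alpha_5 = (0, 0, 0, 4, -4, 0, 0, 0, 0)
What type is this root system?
Compute the Cartan integers a_ij = 2(alpha_i, alpha_j)/(alpha_j, alpha_j); the resulting 5x5 Cartan matrix is
[[2, -1, -1, 0, 0], [-1, 2, 0, 0, 0], [-1, 0, 2, -1, 0], [0, 0, -1, 2, -1], [0, 0, 0, -1, 2]].
All simple roots have the same length, so the diagram is simply laced. The associated Dynkin diagram is a chain of 5 nodes with single edges (A_5), so the type is A_5 (the algebra sl(6)).

A_5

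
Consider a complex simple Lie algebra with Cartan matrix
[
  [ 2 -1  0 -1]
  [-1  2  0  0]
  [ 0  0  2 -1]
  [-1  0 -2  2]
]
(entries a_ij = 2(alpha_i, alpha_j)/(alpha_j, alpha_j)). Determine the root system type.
B_4

The matrix has rank 4 with 2's on the diagonal. Reading the off-diagonal entries as Dynkin edges (a single edge where a_ij = a_ji = -1; a double or triple edge where a_ij * a_ji = 2 or 3), the diagram is a chain of 4 nodes with a double edge at one end; the terminal node there is the unique short simple root (B_4). One simple-root ordering that puts it in standard form is (alpha_2, alpha_1, alpha_4, alpha_3). So the algebra is type B_4, i.e. so(9).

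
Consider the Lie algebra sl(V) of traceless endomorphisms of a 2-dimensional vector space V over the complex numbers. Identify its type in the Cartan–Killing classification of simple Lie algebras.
This is sl(2), which has dimension 2^2 - 1 = 3 and rank 2 - 1 = 1 (a Cartan subalgebra is the diagonal traceless matrices). In the classification of classical Lie algebras, the special linear algebra sl(n+1) has type A_n; here n = 1, so the Dynkin diagram is a chain of 1 nodes with single edges (A_1). Hence the type is A_1.

type A_1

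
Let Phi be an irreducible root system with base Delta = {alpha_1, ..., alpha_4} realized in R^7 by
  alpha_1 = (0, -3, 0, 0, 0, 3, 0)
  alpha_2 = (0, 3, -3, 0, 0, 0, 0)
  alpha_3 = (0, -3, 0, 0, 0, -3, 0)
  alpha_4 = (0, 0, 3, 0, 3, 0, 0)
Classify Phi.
type D_4

Compute the Cartan integers a_ij = 2(alpha_i, alpha_j)/(alpha_j, alpha_j); the resulting 4x4 Cartan matrix is
[[2, -1, 0, 0], [-1, 2, -1, -1], [0, -1, 2, 0], [0, -1, 0, 2]].
All simple roots have the same length, so the diagram is simply laced. The associated Dynkin diagram is a chain of 2 nodes with a fork of two nodes at one end (D_4), so the type is D_4 (the algebra so(8)).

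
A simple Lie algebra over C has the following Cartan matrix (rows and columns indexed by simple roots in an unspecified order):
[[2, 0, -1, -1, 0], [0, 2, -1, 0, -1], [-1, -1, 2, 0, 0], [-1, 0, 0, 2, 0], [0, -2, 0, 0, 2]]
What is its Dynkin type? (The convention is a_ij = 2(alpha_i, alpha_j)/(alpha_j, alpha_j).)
The matrix has rank 5 with 2's on the diagonal. Reading the off-diagonal entries as Dynkin edges (a single edge where a_ij = a_ji = -1; a double or triple edge where a_ij * a_ji = 2 or 3), the diagram is a chain of 5 nodes with a double edge at one end; the terminal node there is the unique long simple root (C_5). One simple-root ordering that puts it in standard form is (alpha_4, alpha_1, alpha_3, alpha_2, alpha_5). So the algebra is type C_5, i.e. sp(10).

C_5 (sp(10))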